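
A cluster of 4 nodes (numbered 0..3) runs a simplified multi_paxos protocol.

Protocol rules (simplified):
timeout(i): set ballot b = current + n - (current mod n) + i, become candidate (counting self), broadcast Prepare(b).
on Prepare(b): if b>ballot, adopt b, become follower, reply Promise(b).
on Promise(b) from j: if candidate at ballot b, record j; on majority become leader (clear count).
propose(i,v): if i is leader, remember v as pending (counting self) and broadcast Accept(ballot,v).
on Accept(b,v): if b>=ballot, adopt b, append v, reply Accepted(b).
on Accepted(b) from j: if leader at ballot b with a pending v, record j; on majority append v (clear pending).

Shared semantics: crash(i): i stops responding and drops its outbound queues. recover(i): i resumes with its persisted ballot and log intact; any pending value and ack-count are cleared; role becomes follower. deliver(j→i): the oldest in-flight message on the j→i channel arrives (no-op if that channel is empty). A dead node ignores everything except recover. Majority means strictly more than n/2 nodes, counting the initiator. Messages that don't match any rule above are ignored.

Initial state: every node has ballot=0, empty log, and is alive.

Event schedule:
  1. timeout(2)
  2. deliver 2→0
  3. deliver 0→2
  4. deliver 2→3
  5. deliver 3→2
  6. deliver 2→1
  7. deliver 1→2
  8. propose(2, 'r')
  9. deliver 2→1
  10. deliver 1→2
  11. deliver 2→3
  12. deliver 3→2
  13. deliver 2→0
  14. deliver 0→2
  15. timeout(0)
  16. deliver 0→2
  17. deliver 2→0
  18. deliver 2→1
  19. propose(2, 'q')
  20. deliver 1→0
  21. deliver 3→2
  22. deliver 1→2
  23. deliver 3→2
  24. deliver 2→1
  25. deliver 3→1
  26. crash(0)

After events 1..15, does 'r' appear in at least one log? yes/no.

after 1 — timeout(2): n2:cand/b6/[-]
after 2 — deliver 2→0: n0:foll/b6/[-]
after 3 — deliver 0→2: ·
after 4 — deliver 2→3: n3:foll/b6/[-]
after 5 — deliver 3→2: n2:lead/b6/[-]
after 6 — deliver 2→1: n1:foll/b6/[-]
after 7 — deliver 1→2: ·
after 8 — propose(2,'r'): ·
after 9 — deliver 2→1: n1:foll/b6/[r]
after 10 — deliver 1→2: ·
after 11 — deliver 2→3: n3:foll/b6/[r]
after 12 — deliver 3→2: n2:lead/b6/[r]
after 13 — deliver 2→0: n0:foll/b6/[r]
after 14 — deliver 0→2: ·
after 15 — timeout(0): n0:cand/b8/[r]

yes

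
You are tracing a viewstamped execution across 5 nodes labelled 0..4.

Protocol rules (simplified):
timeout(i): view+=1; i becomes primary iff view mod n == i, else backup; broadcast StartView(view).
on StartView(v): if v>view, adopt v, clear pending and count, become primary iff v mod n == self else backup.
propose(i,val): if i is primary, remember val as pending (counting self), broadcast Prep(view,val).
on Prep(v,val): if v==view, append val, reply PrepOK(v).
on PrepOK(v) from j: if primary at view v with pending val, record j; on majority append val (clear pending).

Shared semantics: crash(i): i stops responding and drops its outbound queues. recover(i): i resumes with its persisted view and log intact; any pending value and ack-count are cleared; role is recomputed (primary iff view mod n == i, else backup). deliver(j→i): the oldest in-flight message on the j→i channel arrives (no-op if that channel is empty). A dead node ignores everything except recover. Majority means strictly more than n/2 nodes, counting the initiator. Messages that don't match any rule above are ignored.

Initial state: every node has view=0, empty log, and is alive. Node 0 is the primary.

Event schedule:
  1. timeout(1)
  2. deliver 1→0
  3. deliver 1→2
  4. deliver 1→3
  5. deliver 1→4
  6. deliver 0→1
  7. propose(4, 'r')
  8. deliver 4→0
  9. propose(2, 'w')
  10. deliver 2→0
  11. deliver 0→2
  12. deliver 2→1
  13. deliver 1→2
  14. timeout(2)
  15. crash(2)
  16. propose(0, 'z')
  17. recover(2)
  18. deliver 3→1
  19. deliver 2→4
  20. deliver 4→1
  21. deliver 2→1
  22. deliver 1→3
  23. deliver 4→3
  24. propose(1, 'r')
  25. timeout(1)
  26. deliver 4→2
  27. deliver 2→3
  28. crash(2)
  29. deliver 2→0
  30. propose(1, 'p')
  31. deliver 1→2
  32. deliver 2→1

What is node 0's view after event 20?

1

step 1 timeout(1): 1={prim,v=1,log=-}
step 2 deliver 1→0: 0={back,v=1,log=-}
step 3 deliver 1→2: 2={back,v=1,log=-}
step 4 deliver 1→3: 3={back,v=1,log=-}
step 5 deliver 1→4: 4={back,v=1,log=-}
step 6 deliver 0→1: —
step 7 propose(4,'r'): —
step 8 deliver 4→0: —
step 9 propose(2,'w'): —
step 10 deliver 2→0: —
step 11 deliver 0→2: —
step 12 deliver 2→1: —
step 13 deliver 1→2: —
step 14 timeout(2): 2={prim,v=2,log=-}
step 15 crash(2): 2={✗prim,v=2,log=-}
step 16 propose(0,'z'): —
step 17 recover(2): 2={prim,v=2,log=-}
step 18 deliver 3→1: —
step 19 deliver 2→4: —
step 20 deliver 4→1: —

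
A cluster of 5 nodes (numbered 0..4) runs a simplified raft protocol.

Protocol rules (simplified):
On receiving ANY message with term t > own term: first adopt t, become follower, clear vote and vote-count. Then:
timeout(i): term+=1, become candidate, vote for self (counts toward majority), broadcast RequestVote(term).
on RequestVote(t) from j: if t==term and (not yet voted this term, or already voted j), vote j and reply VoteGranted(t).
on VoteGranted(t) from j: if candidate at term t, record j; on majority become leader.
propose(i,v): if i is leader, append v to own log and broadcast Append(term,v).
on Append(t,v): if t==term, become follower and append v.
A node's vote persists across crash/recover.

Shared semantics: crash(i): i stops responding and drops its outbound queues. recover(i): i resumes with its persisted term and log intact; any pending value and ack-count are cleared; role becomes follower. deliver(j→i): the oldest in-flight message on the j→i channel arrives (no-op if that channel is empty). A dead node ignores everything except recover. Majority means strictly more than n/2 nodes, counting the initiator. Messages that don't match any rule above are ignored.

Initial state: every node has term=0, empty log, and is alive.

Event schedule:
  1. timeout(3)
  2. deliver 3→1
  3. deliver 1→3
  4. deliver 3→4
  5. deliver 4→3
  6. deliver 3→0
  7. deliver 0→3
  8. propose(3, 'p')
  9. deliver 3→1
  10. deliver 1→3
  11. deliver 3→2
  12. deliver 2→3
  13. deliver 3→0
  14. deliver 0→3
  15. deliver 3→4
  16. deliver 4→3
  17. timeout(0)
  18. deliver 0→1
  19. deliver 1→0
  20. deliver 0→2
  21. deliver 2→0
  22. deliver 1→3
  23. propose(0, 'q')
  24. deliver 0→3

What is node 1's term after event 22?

after 1 — timeout(3): n3:cand/t1/[-]
after 2 — deliver 3→1: n1:foll/t1/[-]
after 3 — deliver 1→3: ·
after 4 — deliver 3→4: n4:foll/t1/[-]
after 5 — deliver 4→3: n3:lead/t1/[-]
after 6 — deliver 3→0: n0:foll/t1/[-]
after 7 — deliver 0→3: ·
after 8 — propose(3,'p'): n3:lead/t1/[p]
after 9 — deliver 3→1: n1:foll/t1/[p]
after 10 — deliver 1→3: ·
after 11 — deliver 3→2: n2:foll/t1/[-]
after 12 — deliver 2→3: ·
after 13 — deliver 3→0: n0:foll/t1/[p]
after 14 — deliver 0→3: ·
after 15 — deliver 3→4: n4:foll/t1/[p]
after 16 — deliver 4→3: ·
after 17 — timeout(0): n0:cand/t2/[p]
after 18 — deliver 0→1: n1:foll/t2/[p]
after 19 — deliver 1→0: ·
after 20 — deliver 0→2: n2:foll/t2/[-]
after 21 — deliver 2→0: n0:lead/t2/[p]
after 22 — deliver 1→3: ·

2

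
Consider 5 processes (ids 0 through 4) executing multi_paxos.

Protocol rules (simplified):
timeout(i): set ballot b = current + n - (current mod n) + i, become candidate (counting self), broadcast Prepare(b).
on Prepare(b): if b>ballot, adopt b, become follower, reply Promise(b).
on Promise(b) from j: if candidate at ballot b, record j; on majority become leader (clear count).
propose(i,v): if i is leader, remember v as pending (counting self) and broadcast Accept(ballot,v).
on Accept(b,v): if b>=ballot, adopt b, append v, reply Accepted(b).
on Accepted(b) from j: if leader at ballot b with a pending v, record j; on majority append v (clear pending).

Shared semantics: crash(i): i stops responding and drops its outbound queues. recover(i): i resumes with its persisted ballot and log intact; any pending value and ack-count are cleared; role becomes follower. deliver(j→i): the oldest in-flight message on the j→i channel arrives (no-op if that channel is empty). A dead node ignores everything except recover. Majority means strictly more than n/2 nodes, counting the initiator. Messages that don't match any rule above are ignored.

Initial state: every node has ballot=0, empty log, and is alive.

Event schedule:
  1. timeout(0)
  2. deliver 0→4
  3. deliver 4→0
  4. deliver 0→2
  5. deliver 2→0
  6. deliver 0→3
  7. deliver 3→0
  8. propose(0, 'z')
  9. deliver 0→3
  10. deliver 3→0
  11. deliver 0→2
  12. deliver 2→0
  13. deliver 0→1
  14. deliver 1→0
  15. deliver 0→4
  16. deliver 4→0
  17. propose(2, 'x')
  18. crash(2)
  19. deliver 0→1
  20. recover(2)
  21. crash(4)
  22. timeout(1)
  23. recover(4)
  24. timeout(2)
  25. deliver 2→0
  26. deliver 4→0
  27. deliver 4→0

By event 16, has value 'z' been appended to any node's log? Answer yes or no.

yes

1. timeout(0):  <0:cand b5 ->
2. deliver 0→4:  <4:foll b5 ->
3. deliver 4→0:  nop
4. deliver 0→2:  <2:foll b5 ->
5. deliver 2→0:  <0:lead b5 ->
6. deliver 0→3:  <3:foll b5 ->
7. deliver 3→0:  nop
8. propose(0,'z'):  nop
9. deliver 0→3:  <3:foll b5 z>
10. deliver 3→0:  nop
11. deliver 0→2:  <2:foll b5 z>
12. deliver 2→0:  <0:lead b5 z>
13. deliver 0→1:  <1:foll b5 ->
14. deliver 1→0:  nop
15. deliver 0→4:  <4:foll b5 z>
16. deliver 4→0:  nop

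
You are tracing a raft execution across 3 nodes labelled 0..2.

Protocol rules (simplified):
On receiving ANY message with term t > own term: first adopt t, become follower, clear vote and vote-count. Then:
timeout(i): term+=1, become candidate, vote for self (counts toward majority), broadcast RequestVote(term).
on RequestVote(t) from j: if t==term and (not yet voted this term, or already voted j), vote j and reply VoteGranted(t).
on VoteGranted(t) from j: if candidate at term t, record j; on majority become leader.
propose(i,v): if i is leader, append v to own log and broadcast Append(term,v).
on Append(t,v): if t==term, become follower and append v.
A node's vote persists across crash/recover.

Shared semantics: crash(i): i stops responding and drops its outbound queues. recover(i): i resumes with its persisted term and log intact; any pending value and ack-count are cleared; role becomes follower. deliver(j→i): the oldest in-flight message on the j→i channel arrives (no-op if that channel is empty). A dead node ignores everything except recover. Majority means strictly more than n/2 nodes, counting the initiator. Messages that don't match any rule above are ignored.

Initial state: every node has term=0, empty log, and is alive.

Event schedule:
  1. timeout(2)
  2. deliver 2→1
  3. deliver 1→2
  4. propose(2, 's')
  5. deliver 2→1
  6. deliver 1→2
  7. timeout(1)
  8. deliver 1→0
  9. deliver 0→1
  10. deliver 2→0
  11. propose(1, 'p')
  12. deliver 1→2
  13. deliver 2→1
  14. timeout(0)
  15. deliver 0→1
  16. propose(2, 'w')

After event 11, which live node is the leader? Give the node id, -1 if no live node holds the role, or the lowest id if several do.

1

after 1 — timeout(2): n2:cand/t1/[-]
after 2 — deliver 2→1: n1:foll/t1/[-]
after 3 — deliver 1→2: n2:lead/t1/[-]
after 4 — propose(2,'s'): n2:lead/t1/[s]
after 5 — deliver 2→1: n1:foll/t1/[s]
after 6 — deliver 1→2: ·
after 7 — timeout(1): n1:cand/t2/[s]
after 8 — deliver 1→0: n0:foll/t2/[-]
after 9 — deliver 0→1: n1:lead/t2/[s]
after 10 — deliver 2→0: ·
after 11 — propose(1,'p'): n1:lead/t2/[s,p]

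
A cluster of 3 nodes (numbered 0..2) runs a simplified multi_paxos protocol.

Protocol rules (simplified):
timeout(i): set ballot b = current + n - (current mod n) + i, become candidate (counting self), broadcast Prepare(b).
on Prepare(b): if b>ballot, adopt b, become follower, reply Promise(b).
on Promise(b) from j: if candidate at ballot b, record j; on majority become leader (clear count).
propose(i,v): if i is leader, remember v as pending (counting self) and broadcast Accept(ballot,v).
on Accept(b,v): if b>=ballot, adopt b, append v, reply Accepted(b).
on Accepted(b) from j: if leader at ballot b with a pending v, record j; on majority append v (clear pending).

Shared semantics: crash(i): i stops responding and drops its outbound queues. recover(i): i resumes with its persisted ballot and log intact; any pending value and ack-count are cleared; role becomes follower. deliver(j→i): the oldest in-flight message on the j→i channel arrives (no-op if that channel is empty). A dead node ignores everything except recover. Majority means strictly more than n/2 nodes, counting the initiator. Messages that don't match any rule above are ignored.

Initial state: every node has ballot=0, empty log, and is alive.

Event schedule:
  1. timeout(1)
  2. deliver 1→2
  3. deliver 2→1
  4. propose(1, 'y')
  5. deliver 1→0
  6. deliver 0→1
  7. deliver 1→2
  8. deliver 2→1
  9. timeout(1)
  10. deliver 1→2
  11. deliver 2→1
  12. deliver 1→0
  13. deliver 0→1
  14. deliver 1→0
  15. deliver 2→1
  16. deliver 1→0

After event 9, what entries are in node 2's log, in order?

1. timeout(1):  <1:cand b4 ->
2. deliver 1→2:  <2:foll b4 ->
3. deliver 2→1:  <1:lead b4 ->
4. propose(1,'y'):  nop
5. deliver 1→0:  <0:foll b4 ->
6. deliver 0→1:  nop
7. deliver 1→2:  <2:foll b4 y>
8. deliver 2→1:  <1:lead b4 y>
9. timeout(1):  <1:cand b7 y>

y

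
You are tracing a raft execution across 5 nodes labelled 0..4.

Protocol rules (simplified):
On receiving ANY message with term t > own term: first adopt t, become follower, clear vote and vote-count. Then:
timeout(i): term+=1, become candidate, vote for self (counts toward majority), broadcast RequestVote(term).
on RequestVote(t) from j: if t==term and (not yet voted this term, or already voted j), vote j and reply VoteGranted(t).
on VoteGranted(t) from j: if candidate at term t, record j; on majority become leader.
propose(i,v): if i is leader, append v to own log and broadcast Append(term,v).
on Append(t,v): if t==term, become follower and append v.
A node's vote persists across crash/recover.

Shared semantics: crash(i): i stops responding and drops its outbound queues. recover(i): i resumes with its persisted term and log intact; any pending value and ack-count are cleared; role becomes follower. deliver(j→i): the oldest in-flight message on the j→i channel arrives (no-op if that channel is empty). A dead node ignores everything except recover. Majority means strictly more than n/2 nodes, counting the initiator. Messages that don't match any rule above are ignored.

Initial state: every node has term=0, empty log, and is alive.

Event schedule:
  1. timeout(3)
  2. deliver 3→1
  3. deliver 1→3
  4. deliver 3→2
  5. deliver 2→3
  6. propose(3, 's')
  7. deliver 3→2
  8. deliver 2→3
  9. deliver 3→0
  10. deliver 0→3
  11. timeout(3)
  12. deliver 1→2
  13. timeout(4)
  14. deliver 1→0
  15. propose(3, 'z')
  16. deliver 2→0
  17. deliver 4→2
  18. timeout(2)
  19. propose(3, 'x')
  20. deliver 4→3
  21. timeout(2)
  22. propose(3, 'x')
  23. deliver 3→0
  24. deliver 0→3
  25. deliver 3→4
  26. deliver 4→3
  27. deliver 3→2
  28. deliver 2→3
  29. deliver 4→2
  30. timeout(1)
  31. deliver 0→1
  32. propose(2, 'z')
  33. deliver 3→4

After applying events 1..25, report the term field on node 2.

e1 timeout(3): 3[cand,t=1,-]
e2 deliver 3→1: 1[foll,t=1,-]
e3 deliver 1→3: ·
e4 deliver 3→2: 2[foll,t=1,-]
e5 deliver 2→3: 3[lead,t=1,-]
e6 propose(3,'s'): 3[lead,t=1,s]
e7 deliver 3→2: 2[foll,t=1,s]
e8 deliver 2→3: ·
e9 deliver 3→0: 0[foll,t=1,-]
e10 deliver 0→3: ·
e11 timeout(3): 3[cand,t=2,s]
e12 deliver 1→2: ·
e13 timeout(4): 4[cand,t=1,-]
e14 deliver 1→0: ·
e15 propose(3,'z'): ·
e16 deliver 2→0: ·
e17 deliver 4→2: ·
e18 timeout(2): 2[cand,t=2,s]
e19 propose(3,'x'): ·
e20 deliver 4→3: ·
e21 timeout(2): 2[cand,t=3,s]
e22 propose(3,'x'): ·
e23 deliver 3→0: 0[foll,t=1,s]
e24 deliver 0→3: ·
e25 deliver 3→4: ·

3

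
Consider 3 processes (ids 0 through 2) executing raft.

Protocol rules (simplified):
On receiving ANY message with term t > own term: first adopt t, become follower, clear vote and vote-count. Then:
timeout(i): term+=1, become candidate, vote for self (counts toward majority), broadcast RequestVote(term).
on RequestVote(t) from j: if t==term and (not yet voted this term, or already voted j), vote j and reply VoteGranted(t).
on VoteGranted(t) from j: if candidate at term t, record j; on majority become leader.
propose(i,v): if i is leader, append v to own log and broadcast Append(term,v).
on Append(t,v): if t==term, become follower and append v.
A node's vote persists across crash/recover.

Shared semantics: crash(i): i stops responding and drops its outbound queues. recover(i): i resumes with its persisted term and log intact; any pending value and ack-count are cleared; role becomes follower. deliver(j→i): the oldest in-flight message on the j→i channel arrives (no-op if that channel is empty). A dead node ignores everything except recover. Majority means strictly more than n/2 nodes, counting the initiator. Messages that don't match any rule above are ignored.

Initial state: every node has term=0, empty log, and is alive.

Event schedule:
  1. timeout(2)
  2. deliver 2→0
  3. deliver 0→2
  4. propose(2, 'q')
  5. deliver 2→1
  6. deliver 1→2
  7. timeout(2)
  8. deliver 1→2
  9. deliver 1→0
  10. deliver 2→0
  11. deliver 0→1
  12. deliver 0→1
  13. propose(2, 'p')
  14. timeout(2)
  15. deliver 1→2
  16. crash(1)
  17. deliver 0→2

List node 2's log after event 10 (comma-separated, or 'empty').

q

[1] timeout(2) → N2(cand t1 [-])
[2] deliver 2→0 → N0(foll t1 [-])
[3] deliver 0→2 → N2(lead t1 [-])
[4] propose(2,'q') → N2(lead t1 [q])
[5] deliver 2→1 → N1(foll t1 [-])
[6] deliver 1→2 → ∅
[7] timeout(2) → N2(cand t2 [q])
[8] deliver 1→2 → ∅
[9] deliver 1→0 → ∅
[10] deliver 2→0 → N0(foll t1 [q])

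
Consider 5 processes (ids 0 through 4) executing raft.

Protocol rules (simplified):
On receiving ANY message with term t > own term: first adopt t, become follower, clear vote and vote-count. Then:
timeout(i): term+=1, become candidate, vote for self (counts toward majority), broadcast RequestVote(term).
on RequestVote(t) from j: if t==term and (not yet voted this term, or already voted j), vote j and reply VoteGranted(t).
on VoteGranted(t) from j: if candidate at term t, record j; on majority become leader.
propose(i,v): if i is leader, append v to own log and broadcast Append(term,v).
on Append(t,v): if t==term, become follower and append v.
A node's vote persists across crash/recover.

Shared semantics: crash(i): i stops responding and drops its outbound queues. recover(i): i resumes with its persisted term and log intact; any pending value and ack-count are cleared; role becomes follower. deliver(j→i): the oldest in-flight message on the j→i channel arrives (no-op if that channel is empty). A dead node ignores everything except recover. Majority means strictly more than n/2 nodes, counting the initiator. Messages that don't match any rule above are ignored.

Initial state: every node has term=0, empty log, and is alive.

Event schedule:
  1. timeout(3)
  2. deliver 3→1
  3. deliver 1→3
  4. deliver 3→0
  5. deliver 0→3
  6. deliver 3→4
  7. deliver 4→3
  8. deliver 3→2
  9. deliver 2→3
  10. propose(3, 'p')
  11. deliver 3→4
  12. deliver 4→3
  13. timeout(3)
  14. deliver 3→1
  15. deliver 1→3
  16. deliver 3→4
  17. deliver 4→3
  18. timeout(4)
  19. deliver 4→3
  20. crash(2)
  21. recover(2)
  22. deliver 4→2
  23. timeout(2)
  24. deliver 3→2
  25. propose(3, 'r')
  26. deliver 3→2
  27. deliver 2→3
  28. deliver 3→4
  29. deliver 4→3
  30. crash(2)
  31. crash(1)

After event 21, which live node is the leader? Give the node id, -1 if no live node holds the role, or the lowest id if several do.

step 1 timeout(3): 3={cand,t=1,log=-}
step 2 deliver 3→1: 1={foll,t=1,log=-}
step 3 deliver 1→3: —
step 4 deliver 3→0: 0={foll,t=1,log=-}
step 5 deliver 0→3: 3={lead,t=1,log=-}
step 6 deliver 3→4: 4={foll,t=1,log=-}
step 7 deliver 4→3: —
step 8 deliver 3→2: 2={foll,t=1,log=-}
step 9 deliver 2→3: —
step 10 propose(3,'p'): 3={lead,t=1,log=p}
step 11 deliver 3→4: 4={foll,t=1,log=p}
step 12 deliver 4→3: —
step 13 timeout(3): 3={cand,t=2,log=p}
step 14 deliver 3→1: 1={foll,t=1,log=p}
step 15 deliver 1→3: —
step 16 deliver 3→4: 4={foll,t=2,log=p}
step 17 deliver 4→3: —
step 18 timeout(4): 4={cand,t=3,log=p}
step 19 deliver 4→3: 3={foll,t=3,log=p}
step 20 crash(2): 2={✗foll,t=1,log=-}
step 21 recover(2): 2={foll,t=1,log=-}

-1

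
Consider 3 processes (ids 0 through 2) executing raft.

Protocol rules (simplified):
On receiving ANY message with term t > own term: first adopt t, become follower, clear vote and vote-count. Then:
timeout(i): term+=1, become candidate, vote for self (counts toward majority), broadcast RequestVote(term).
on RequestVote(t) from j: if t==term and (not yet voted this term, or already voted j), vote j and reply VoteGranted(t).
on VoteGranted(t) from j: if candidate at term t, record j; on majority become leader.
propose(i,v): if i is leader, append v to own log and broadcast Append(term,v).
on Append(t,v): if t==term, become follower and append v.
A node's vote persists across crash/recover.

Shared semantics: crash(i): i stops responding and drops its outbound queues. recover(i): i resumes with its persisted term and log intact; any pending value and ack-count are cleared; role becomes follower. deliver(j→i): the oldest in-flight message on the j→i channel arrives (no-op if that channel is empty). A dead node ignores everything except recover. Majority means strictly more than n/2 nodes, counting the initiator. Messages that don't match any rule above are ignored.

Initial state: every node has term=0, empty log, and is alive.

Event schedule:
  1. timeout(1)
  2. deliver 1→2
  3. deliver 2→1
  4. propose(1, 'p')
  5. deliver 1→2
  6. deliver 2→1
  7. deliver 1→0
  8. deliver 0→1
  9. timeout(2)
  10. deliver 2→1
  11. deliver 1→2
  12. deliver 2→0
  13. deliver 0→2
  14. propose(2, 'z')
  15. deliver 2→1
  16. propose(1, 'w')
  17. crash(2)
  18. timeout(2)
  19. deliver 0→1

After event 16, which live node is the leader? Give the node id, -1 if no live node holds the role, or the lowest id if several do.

2

1. timeout(1):  <1:cand t1 ->
2. deliver 1→2:  <2:foll t1 ->
3. deliver 2→1:  <1:lead t1 ->
4. propose(1,'p'):  <1:lead t1 p>
5. deliver 1→2:  <2:foll t1 p>
6. deliver 2→1:  nop
7. deliver 1→0:  <0:foll t1 ->
8. deliver 0→1:  nop
9. timeout(2):  <2:cand t2 p>
10. deliver 2→1:  <1:foll t2 p>
11. deliver 1→2:  <2:lead t2 p>
12. deliver 2→0:  <0:foll t2 ->
13. deliver 0→2:  nop
14. propose(2,'z'):  <2:lead t2 p,z>
15. deliver 2→1:  <1:foll t2 p,z>
16. propose(1,'w'):  nop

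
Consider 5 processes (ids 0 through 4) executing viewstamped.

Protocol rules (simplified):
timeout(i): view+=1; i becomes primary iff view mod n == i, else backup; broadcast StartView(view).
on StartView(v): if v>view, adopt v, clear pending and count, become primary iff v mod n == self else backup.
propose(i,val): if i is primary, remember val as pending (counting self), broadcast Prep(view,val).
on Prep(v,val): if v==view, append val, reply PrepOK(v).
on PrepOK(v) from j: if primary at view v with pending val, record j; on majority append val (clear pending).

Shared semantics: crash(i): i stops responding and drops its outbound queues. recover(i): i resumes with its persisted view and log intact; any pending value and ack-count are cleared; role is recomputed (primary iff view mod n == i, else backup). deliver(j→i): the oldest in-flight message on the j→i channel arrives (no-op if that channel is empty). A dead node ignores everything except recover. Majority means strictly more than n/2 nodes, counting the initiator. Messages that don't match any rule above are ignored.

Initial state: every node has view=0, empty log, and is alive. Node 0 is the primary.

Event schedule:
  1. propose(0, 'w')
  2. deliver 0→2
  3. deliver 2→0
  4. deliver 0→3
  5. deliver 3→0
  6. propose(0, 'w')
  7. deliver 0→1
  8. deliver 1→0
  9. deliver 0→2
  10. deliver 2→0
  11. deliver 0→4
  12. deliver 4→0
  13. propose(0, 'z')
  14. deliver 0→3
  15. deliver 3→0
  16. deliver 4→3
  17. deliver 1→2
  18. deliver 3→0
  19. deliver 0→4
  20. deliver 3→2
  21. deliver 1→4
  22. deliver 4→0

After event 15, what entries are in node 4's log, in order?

1. propose(0,'w'):  nop
2. deliver 0→2:  <2:back v0 w>
3. deliver 2→0:  nop
4. deliver 0→3:  <3:back v0 w>
5. deliver 3→0:  <0:prim v0 w>
6. propose(0,'w'):  nop
7. deliver 0→1:  <1:back v0 w>
8. deliver 1→0:  nop
9. deliver 0→2:  <2:back v0 w,w>
10. deliver 2→0:  <0:prim v0 w,w>
11. deliver 0→4:  <4:back v0 w>
12. deliver 4→0:  nop
13. propose(0,'z'):  nop
14. deliver 0→3:  <3:back v0 w,w>
15. deliver 3→0:  nop

w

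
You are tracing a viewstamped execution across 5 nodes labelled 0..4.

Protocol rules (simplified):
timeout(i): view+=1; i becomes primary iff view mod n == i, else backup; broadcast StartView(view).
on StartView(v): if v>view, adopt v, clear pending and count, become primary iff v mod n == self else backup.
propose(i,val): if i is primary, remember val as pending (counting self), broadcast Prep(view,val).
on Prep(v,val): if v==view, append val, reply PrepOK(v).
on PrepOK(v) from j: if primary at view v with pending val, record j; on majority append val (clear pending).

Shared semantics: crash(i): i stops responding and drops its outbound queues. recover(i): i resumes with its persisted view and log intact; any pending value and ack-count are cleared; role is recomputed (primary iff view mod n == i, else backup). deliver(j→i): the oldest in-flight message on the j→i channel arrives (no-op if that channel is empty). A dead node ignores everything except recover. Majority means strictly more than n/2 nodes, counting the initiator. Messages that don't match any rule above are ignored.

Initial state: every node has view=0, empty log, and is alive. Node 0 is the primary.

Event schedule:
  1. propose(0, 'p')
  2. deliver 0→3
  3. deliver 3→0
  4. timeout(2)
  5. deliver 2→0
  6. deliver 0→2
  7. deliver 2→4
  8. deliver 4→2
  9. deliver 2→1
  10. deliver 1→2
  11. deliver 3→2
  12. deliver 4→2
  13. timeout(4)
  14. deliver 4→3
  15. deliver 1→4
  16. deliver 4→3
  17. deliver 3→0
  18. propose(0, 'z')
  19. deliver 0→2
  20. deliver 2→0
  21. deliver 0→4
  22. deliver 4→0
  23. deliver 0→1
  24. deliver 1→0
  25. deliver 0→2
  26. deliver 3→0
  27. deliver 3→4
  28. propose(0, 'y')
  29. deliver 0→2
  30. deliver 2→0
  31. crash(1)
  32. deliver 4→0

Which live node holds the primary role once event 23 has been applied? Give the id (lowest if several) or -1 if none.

1

[1] propose(0,'p') → ∅
[2] deliver 0→3 → N3(back v0 [p])
[3] deliver 3→0 → ∅
[4] timeout(2) → N2(back v1 [-])
[5] deliver 2→0 → N0(back v1 [-])
[6] deliver 0→2 → ∅
[7] deliver 2→4 → N4(back v1 [-])
[8] deliver 4→2 → ∅
[9] deliver 2→1 → N1(prim v1 [-])
[10] deliver 1→2 → ∅
[11] deliver 3→2 → ∅
[12] deliver 4→2 → ∅
[13] timeout(4) → N4(back v2 [-])
[14] deliver 4→3 → N3(back v2 [p])
[15] deliver 1→4 → ∅
[16] deliver 4→3 → ∅
[17] deliver 3→0 → ∅
[18] propose(0,'z') → ∅
[19] deliver 0→2 → ∅
[20] deliver 2→0 → ∅
[21] deliver 0→4 → ∅
[22] deliver 4→0 → N0(back v2 [-])
[23] deliver 0→1 → ∅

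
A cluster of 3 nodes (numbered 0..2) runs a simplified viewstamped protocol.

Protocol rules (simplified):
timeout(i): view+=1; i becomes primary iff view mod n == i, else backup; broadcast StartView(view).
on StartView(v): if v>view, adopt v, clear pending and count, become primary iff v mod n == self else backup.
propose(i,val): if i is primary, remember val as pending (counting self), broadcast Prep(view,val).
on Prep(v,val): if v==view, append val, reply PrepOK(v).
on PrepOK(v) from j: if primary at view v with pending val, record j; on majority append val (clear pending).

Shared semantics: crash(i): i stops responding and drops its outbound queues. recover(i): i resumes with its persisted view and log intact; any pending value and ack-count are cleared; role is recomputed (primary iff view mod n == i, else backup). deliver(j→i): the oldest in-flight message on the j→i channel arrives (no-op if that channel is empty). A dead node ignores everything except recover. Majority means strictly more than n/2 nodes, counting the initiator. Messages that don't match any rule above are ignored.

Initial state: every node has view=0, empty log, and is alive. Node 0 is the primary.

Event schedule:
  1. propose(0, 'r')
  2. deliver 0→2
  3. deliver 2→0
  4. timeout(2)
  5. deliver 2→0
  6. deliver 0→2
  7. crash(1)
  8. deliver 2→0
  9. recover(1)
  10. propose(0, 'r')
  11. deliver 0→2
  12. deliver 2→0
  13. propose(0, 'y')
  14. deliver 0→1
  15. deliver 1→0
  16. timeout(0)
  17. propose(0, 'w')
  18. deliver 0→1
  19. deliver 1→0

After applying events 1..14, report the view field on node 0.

1

1. propose(0,'r'):  nop
2. deliver 0→2:  <2:back v0 r>
3. deliver 2→0:  <0:prim v0 r>
4. timeout(2):  <2:back v1 r>
5. deliver 2→0:  <0:back v1 r>
6. deliver 0→2:  nop
7. crash(1):  <1:✗back v0 ->
8. deliver 2→0:  nop
9. recover(1):  <1:back v0 ->
10. propose(0,'r'):  nop
11. deliver 0→2:  nop
12. deliver 2→0:  nop
13. propose(0,'y'):  nop
14. deliver 0→1:  <1:back v0 r>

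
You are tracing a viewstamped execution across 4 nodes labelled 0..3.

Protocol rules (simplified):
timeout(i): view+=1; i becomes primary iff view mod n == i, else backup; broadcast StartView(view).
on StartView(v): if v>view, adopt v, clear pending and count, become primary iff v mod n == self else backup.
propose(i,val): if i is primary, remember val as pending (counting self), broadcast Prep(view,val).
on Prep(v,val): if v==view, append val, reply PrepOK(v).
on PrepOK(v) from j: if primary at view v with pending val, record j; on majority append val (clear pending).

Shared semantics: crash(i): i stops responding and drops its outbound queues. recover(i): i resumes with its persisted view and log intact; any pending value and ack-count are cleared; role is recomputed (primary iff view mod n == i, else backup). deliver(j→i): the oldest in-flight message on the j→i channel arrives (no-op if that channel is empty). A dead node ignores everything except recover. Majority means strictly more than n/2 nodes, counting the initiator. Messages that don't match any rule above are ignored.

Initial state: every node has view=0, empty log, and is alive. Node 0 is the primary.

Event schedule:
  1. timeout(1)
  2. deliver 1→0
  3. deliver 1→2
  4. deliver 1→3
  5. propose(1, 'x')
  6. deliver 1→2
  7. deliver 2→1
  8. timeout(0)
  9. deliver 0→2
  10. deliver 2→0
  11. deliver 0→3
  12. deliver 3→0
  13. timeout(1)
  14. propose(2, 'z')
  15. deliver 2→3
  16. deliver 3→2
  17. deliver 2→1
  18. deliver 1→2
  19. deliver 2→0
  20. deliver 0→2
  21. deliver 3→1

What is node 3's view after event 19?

2

1. timeout(1):  <1:prim v1 ->
2. deliver 1→0:  <0:back v1 ->
3. deliver 1→2:  <2:back v1 ->
4. deliver 1→3:  <3:back v1 ->
5. propose(1,'x'):  nop
6. deliver 1→2:  <2:back v1 x>
7. deliver 2→1:  nop
8. timeout(0):  <0:back v2 ->
9. deliver 0→2:  <2:prim v2 x>
10. deliver 2→0:  nop
11. deliver 0→3:  <3:back v2 ->
12. deliver 3→0:  nop
13. timeout(1):  <1:back v2 ->
14. propose(2,'z'):  nop
15. deliver 2→3:  <3:back v2 z>
16. deliver 3→2:  nop
17. deliver 2→1:  <1:back v2 z>
18. deliver 1→2:  nop
19. deliver 2→0:  <0:back v2 z>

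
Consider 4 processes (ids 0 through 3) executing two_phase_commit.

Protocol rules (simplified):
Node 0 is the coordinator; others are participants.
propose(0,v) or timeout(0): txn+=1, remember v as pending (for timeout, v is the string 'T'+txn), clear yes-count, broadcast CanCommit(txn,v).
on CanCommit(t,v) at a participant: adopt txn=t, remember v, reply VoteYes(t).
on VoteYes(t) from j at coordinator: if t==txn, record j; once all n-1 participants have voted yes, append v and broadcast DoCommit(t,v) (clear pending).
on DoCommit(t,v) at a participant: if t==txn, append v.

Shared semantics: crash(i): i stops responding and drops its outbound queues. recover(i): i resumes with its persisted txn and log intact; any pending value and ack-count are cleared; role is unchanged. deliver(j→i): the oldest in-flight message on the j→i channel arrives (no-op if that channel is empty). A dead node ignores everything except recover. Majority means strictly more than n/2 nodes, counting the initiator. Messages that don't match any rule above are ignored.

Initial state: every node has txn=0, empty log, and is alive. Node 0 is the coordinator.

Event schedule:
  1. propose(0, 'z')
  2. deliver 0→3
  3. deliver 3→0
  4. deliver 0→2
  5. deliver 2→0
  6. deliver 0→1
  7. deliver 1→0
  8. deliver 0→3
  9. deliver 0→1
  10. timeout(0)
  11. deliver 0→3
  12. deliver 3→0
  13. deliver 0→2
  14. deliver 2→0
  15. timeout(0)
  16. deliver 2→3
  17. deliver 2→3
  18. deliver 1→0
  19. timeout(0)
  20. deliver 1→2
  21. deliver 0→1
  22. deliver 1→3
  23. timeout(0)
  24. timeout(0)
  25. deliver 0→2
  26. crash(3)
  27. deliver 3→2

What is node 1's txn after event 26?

e1 propose(0,'z'): 0[coor,t=1,-]
e2 deliver 0→3: 3[part,t=1,-]
e3 deliver 3→0: ·
e4 deliver 0→2: 2[part,t=1,-]
e5 deliver 2→0: ·
e6 deliver 0→1: 1[part,t=1,-]
e7 deliver 1→0: 0[coor,t=1,z]
e8 deliver 0→3: 3[part,t=1,z]
e9 deliver 0→1: 1[part,t=1,z]
e10 timeout(0): 0[coor,t=2,z]
e11 deliver 0→3: 3[part,t=2,z]
e12 deliver 3→0: ·
e13 deliver 0→2: 2[part,t=1,z]
e14 deliver 2→0: ·
e15 timeout(0): 0[coor,t=3,z]
e16 deliver 2→3: ·
e17 deliver 2→3: ·
e18 deliver 1→0: ·
e19 timeout(0): 0[coor,t=4,z]
e20 deliver 1→2: ·
e21 deliver 0→1: 1[part,t=2,z]
e22 deliver 1→3: ·
e23 timeout(0): 0[coor,t=5,z]
e24 timeout(0): 0[coor,t=6,z]
e25 deliver 0→2: 2[part,t=2,z]
e26 crash(3): 3[✗part,t=2,z]

2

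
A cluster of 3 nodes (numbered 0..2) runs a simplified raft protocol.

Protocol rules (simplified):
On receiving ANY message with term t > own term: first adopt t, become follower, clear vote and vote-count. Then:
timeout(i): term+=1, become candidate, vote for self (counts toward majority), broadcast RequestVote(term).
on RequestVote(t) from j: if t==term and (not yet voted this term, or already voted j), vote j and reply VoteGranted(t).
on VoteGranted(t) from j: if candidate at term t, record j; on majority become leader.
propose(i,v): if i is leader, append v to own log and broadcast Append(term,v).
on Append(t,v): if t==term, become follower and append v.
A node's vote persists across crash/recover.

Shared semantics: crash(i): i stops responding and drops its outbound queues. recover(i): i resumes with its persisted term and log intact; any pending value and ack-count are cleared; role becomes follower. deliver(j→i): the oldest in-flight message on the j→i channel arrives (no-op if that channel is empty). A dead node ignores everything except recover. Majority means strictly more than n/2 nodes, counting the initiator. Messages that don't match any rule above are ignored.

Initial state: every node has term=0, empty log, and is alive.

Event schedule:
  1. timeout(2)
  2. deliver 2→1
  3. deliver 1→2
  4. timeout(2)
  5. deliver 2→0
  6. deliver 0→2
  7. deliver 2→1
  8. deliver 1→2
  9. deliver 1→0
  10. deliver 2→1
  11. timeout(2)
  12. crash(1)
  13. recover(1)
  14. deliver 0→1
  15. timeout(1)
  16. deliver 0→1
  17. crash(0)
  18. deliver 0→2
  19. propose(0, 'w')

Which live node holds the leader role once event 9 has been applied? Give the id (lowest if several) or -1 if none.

2

1. timeout(2):  <2:cand t1 ->
2. deliver 2→1:  <1:foll t1 ->
3. deliver 1→2:  <2:lead t1 ->
4. timeout(2):  <2:cand t2 ->
5. deliver 2→0:  <0:foll t1 ->
6. deliver 0→2:  nop
7. deliver 2→1:  <1:foll t2 ->
8. deliver 1→2:  <2:lead t2 ->
9. deliver 1→0:  nop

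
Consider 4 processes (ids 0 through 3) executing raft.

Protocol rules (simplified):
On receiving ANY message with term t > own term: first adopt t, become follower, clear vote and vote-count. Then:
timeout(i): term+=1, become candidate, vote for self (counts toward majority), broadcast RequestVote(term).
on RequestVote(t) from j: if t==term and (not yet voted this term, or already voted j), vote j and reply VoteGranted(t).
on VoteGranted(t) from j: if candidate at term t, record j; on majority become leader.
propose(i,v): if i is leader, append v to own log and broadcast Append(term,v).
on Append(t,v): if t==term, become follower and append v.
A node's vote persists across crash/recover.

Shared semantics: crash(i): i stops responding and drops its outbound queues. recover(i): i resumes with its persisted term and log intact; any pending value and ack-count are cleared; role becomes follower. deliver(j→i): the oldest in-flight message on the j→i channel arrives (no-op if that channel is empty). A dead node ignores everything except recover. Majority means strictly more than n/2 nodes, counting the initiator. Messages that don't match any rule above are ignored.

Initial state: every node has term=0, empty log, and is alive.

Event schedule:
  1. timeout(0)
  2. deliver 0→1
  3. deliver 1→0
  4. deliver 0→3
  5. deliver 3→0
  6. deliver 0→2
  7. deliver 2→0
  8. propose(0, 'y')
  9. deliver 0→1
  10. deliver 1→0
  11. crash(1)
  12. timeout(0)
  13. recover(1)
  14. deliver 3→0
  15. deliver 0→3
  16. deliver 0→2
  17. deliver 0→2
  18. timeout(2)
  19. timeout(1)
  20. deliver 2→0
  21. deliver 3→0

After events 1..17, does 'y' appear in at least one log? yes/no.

e1 timeout(0): 0[cand,t=1,-]
e2 deliver 0→1: 1[foll,t=1,-]
e3 deliver 1→0: ·
e4 deliver 0→3: 3[foll,t=1,-]
e5 deliver 3→0: 0[lead,t=1,-]
e6 deliver 0→2: 2[foll,t=1,-]
e7 deliver 2→0: ·
e8 propose(0,'y'): 0[lead,t=1,y]
e9 deliver 0→1: 1[foll,t=1,y]
e10 deliver 1→0: ·
e11 crash(1): 1[✗foll,t=1,y]
e12 timeout(0): 0[cand,t=2,y]
e13 recover(1): 1[foll,t=1,y]
e14 deliver 3→0: ·
e15 deliver 0→3: 3[foll,t=1,y]
e16 deliver 0→2: 2[foll,t=1,y]
e17 deliver 0→2: 2[foll,t=2,y]

yes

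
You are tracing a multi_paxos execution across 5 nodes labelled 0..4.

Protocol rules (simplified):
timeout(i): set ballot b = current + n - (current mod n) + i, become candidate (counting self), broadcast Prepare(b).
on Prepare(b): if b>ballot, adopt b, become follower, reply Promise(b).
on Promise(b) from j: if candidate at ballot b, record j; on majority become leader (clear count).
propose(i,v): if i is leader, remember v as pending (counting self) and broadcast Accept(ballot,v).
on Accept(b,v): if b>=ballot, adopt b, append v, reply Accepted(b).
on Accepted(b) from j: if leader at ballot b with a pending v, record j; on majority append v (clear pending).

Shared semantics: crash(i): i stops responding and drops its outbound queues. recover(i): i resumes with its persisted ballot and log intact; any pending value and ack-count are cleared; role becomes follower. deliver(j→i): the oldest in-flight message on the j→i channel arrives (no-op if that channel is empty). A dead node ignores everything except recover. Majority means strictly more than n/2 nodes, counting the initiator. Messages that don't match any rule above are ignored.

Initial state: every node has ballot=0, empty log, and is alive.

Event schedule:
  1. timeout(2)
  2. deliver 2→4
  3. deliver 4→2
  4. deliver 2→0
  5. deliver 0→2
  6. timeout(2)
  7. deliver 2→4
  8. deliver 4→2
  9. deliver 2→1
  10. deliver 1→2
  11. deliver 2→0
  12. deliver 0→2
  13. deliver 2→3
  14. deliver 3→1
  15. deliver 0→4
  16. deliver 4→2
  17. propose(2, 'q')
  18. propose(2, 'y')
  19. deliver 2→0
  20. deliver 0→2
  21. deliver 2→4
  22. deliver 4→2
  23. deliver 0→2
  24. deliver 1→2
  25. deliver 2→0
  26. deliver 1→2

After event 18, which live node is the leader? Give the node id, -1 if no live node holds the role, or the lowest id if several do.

step 1 timeout(2): 2={cand,b=7,log=-}
step 2 deliver 2→4: 4={foll,b=7,log=-}
step 3 deliver 4→2: —
step 4 deliver 2→0: 0={foll,b=7,log=-}
step 5 deliver 0→2: 2={lead,b=7,log=-}
step 6 timeout(2): 2={cand,b=12,log=-}
step 7 deliver 2→4: 4={foll,b=12,log=-}
step 8 deliver 4→2: —
step 9 deliver 2→1: 1={foll,b=7,log=-}
step 10 deliver 1→2: —
step 11 deliver 2→0: 0={foll,b=12,log=-}
step 12 deliver 0→2: 2={lead,b=12,log=-}
step 13 deliver 2→3: 3={foll,b=7,log=-}
step 14 deliver 3→1: —
step 15 deliver 0→4: —
step 16 deliver 4→2: —
step 17 propose(2,'q'): —
step 18 propose(2,'y'): —

2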